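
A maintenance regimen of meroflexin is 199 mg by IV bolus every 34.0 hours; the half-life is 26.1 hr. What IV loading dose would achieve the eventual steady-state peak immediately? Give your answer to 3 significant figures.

k = ln 2 / 26.1 = 0.02656 hr⁻¹
Accumulation ratio R = 1 / (1 − e^(−kτ)) = 1 / (1 − e^(−0.02656×34.0)) = 1 / (1 − 0.4054) = 1.682
Loading dose = maintenance dose × R = 199 × 1.682 ≈ 335 mg

335 mg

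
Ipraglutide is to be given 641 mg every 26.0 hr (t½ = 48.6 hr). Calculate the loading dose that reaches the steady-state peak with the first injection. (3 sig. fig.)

k = ln 2 / 48.6 = 0.01426 hr⁻¹
Accumulation ratio R = 1 / (1 − e^(−kτ)) = 1 / (1 − e^(−0.01426×26.0)) = 1 / (1 − 0.6902) = 3.228
Loading dose = maintenance dose × R = 641 × 3.228 ≈ 2070 mg

2070 mg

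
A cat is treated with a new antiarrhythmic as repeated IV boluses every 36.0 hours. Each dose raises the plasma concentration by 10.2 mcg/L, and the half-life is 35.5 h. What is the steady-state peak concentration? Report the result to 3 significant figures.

k = ln 2 / 35.5 = 0.01953 h⁻¹
Fraction remaining after one interval: e^(−kτ) = e^(−0.01953 × 36.0) = 0.4951
R = 1 / (1 − 0.4951) = 1.981
Css,max = 10.2 × 1.981 ≈ 20.2 mcg/L

20.2 mcg/L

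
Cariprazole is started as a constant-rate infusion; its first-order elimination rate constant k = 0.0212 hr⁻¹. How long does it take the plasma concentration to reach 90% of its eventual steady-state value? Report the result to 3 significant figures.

f = 1 − e^(−kt)  ⇒  t = −ln(1 − f) / k
t = −ln(1 − 0.9) / 0.02120 = 2.303 / 0.02120 ≈ 109 hours

109 hours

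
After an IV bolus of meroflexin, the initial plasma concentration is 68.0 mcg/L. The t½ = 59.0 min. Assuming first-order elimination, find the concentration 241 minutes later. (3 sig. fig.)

4.01 mcg/L

k = ln 2 / 59.0 = 0.01175 min⁻¹
C(t) = C₀ e^(−kt) = 68.0 × e^(−0.01175 × 241) = 68.0 × e^(−2.831) = 68.0 × 0.05893 ≈ 4.01 mcg/L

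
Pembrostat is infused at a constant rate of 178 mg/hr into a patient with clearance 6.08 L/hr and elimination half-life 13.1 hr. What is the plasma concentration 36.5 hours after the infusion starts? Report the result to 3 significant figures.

Css = rate / CL = 178 / 6.08 = 29.28 mg/L
k = ln 2 / 13.1 = 0.05291 hr⁻¹
C(t) = Css (1 − e^(−kt)) = 29.28 × (1 − e^(−1.931)) = 29.28 × 0.8550 ≈ 25.0 mg/L

25.0 mg/L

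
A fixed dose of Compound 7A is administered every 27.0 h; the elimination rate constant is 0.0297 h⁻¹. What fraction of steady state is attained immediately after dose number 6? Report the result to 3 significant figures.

f_n = 1 − e^(−nkτ) = 1 − e^(−6 × 0.02970 × 27.0) = 1 − e^(−4.811) = 1 − 0.008136 ≈ 0.992

0.992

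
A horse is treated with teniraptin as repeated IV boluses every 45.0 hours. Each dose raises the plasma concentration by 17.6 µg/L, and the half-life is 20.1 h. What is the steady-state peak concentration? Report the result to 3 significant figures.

k = ln 2 / 20.1 = 0.03448 h⁻¹
Fraction remaining after one interval: e^(−kτ) = e^(−0.03448 × 45.0) = 0.2119
R = 1 / (1 − 0.2119) = 1.269
Css,max = 17.6 × 1.269 ≈ 22.3 µg/L

22.3 µg/L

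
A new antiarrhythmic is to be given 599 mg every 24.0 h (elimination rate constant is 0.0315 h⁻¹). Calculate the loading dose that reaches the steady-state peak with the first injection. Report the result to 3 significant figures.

Accumulation ratio R = 1 / (1 − e^(−kτ)) = 1 / (1 − e^(−0.03150×24.0)) = 1 / (1 − 0.4695) = 1.885
Loading dose = maintenance dose × R = 599 × 1.885 ≈ 1130 mg

1130 mg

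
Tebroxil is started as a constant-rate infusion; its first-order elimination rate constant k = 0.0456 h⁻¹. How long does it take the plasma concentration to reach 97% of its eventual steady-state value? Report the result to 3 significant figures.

76.9 hours

f = 1 − e^(−kt)  ⇒  t = −ln(1 − f) / k
t = −ln(1 − 0.97) / 0.04560 = 3.507 / 0.04560 ≈ 76.9 hours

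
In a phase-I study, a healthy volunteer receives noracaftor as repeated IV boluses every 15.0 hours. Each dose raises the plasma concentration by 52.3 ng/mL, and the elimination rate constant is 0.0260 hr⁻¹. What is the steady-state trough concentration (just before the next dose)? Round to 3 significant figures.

Fraction remaining after one interval: e^(−kτ) = e^(−0.02600 × 15.0) = 0.6771
R = 1 / (1 − 0.6771) = 3.097
Css,max = 52.3 × 3.097 = 161.9 ng/mL
Css,min = Css,max × e^(−kτ) = 161.9 × 0.6771 ≈ 110 ng/mL

110 ng/mL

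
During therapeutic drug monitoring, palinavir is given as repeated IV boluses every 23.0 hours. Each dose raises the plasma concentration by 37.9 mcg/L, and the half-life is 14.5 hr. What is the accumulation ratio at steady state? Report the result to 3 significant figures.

1.50

k = ln 2 / 14.5 = 0.04780 hr⁻¹
Fraction remaining after one interval: e^(−kτ) = e^(−0.04780 × 23.0) = 0.3330
R = 1 / (1 − 0.3330) = 1 / 0.6670 ≈ 1.50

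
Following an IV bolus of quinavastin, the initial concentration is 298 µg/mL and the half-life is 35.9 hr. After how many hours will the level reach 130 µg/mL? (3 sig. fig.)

43.0 hours

k = ln 2 / 35.9 = 0.01931 hr⁻¹
C(t) = C₀ e^(−kt)  ⇒  t = ln(C₀/C) / k
t = ln(298/130) / 0.01931 = 0.8296 / 0.01931 ≈ 43.0 hours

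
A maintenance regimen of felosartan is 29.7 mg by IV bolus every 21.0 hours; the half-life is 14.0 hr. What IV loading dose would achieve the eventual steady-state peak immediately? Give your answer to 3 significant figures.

k = ln 2 / 14.0 = 0.04951 hr⁻¹
Accumulation ratio R = 1 / (1 − e^(−kτ)) = 1 / (1 − e^(−0.04951×21.0)) = 1 / (1 − 0.3536) = 1.547
Loading dose = maintenance dose × R = 29.7 × 1.547 ≈ 45.9 mg

45.9 mg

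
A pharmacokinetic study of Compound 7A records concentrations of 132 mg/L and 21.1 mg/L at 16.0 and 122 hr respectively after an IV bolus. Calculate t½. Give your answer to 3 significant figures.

k = ln(C₁/C₂) / (t₂ − t₁) = ln(132/21.1) / (122 − 16.0)
  = 1.834 / 106.0 = 0.01730 hr⁻¹
t½ = ln 2 / k = ln 2 / 0.01730 ≈ 40.1 hours

40.1 hours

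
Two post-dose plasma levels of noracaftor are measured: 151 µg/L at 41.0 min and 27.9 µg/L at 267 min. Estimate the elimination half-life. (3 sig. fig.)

k = ln(C₁/C₂) / (t₂ − t₁) = ln(151/27.9) / (267 − 41.0)
  = 1.689 / 226.0 = 0.007472 min⁻¹
t½ = ln 2 / k = ln 2 / 0.007472 ≈ 92.8 minutes

92.8 minutes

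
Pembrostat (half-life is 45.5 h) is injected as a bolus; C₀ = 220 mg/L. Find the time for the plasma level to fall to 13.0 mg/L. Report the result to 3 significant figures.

186 hours

k = ln 2 / 45.5 = 0.01523 h⁻¹
C(t) = C₀ e^(−kt)  ⇒  t = ln(C₀/C) / k
t = ln(220/13.0) / 0.01523 = 2.829 / 0.01523 ≈ 186 hours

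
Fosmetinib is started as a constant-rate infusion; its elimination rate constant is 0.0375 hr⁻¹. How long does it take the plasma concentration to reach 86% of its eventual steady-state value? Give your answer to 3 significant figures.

f = 1 − e^(−kt)  ⇒  t = −ln(1 − f) / k
t = −ln(1 − 0.86) / 0.03750 = 1.966 / 0.03750 ≈ 52.4 hours

52.4 hours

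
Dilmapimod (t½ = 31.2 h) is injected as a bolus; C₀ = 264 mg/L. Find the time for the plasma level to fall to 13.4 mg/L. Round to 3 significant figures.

k = ln 2 / 31.2 = 0.02222 h⁻¹
C(t) = C₀ e^(−kt)  ⇒  t = ln(C₀/C) / k
t = ln(264/13.4) / 0.02222 = 2.981 / 0.02222 ≈ 134 hours

134 hours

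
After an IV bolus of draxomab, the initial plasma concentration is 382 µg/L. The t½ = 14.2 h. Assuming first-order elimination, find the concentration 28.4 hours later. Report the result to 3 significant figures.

k = ln 2 / 14.2 = 0.04881 h⁻¹
C(t) = C₀ e^(−kt) = 382 × e^(−0.04881 × 28.4) = 382 × e^(−1.386) = 382 × 0.2500 ≈ 95.5 µg/L

95.5 µg/L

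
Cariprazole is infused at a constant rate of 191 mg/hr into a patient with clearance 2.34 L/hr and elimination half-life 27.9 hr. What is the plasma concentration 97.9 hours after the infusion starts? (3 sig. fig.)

74.5 mg/L

Css = rate / CL = 191 / 2.34 = 81.62 mg/L
k = ln 2 / 27.9 = 0.02484 hr⁻¹
C(t) = Css (1 − e^(−kt)) = 81.62 × (1 − e^(−2.432)) = 81.62 × 0.9122 ≈ 74.5 mg/L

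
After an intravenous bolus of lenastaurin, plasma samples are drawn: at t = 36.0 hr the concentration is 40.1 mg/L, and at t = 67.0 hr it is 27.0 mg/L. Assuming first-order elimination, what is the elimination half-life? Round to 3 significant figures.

k = ln(C₁/C₂) / (t₂ − t₁) = ln(40.1/27.0) / (67.0 − 36.0)
  = 0.3955 / 31.00 = 0.01276 hr⁻¹
t½ = ln 2 / k = ln 2 / 0.01276 ≈ 54.3 hours

54.3 hours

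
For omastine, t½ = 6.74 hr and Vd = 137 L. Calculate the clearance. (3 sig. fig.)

14.1 L/hr

k = ln 2 / t½ = ln 2 / 6.74 = 0.1028 hr⁻¹
CL = k · V = 0.1028 × 137 ≈ 14.1 L/hr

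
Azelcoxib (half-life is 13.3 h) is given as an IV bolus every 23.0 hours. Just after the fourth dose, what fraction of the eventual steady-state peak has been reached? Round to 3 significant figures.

k = ln 2 / 13.3 = 0.05212 h⁻¹
f_n = 1 − e^(−nkτ) = 1 − e^(−4 × 0.05212 × 23.0) = 1 − e^(−4.795) = 1 − 0.008273 ≈ 0.992

0.992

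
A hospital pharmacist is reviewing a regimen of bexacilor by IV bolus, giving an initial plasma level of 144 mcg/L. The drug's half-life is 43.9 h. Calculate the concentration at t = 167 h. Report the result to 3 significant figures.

10.3 mcg/L

k = ln 2 / 43.9 = 0.01579 h⁻¹
C(t) = C₀ e^(−kt) = 144 × e^(−0.01579 × 167) = 144 × e^(−2.637) = 144 × 0.07159 ≈ 10.3 mcg/L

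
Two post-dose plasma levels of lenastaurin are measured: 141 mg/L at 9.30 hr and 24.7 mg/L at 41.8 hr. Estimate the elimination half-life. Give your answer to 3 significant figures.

12.9 hours

k = ln(C₁/C₂) / (t₂ − t₁) = ln(141/24.7) / (41.8 − 9.30)
  = 1.742 / 32.50 = 0.05360 hr⁻¹
t½ = ln 2 / k = ln 2 / 0.05360 ≈ 12.9 hours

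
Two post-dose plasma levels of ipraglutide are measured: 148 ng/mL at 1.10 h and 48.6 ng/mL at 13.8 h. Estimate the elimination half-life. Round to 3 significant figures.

k = ln(C₁/C₂) / (t₂ − t₁) = ln(148/48.6) / (13.8 − 1.10)
  = 1.114 / 12.70 = 0.08768 h⁻¹
t½ = ln 2 / k = ln 2 / 0.08768 ≈ 7.91 hours

7.91 hours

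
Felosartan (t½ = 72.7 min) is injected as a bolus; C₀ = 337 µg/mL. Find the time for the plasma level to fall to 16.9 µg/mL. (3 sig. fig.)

k = ln 2 / 72.7 = 0.009534 min⁻¹
C(t) = C₀ e^(−kt)  ⇒  t = ln(C₀/C) / k
t = ln(337/16.9) / 0.009534 = 2.993 / 0.009534 ≈ 314 minutes

314 minutes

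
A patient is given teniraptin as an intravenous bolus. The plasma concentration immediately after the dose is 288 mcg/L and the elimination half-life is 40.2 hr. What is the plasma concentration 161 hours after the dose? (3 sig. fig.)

17.9 mcg/L

k = ln 2 / 40.2 = 0.01724 hr⁻¹
161 hr is 4.005 half-lives, so C = 288 × (1/2)^4.005 = 288 × 0.06228 ≈ 17.9 mcg/L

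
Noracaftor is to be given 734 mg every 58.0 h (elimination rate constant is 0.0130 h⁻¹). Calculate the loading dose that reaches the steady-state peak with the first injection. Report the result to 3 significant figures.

1390 mg

Accumulation ratio R = 1 / (1 − e^(−kτ)) = 1 / (1 − e^(−0.01300×58.0)) = 1 / (1 − 0.4705) = 1.889
Loading dose = maintenance dose × R = 734 × 1.889 ≈ 1390 mg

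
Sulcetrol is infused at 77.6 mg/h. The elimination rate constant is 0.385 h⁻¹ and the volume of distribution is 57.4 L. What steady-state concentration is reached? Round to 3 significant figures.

3.51 mg/L

CL = k · V = 0.385 × 57.4 = 22.10 L/h
Css = rate / CL = 77.6 / 22.10 ≈ 3.51 mg/L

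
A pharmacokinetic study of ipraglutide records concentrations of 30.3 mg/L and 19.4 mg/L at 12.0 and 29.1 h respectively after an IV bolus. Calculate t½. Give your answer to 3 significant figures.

26.6 hours

k = ln(C₁/C₂) / (t₂ − t₁) = ln(30.3/19.4) / (29.1 − 12.0)
  = 0.4459 / 17.10 = 0.02607 h⁻¹
t½ = ln 2 / k = ln 2 / 0.02607 ≈ 26.6 hours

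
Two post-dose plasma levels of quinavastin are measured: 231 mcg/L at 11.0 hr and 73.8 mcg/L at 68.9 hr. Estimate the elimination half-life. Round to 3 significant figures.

k = ln(C₁/C₂) / (t₂ − t₁) = ln(231/73.8) / (68.9 − 11.0)
  = 1.141 / 57.90 = 0.01971 hr⁻¹
t½ = ln 2 / k = ln 2 / 0.01971 ≈ 35.2 hours

35.2 hours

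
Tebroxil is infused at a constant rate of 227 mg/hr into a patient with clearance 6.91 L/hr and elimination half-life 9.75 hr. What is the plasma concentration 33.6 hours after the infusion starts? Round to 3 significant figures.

29.8 µg/mL

Css = rate / CL = 227 / 6.91 = 32.85 µg/mL
k = ln 2 / 9.75 = 0.07109 hr⁻¹
C(t) = Css (1 − e^(−kt)) = 32.85 × (1 − e^(−2.389)) = 32.85 × 0.9083 ≈ 29.8 µg/mL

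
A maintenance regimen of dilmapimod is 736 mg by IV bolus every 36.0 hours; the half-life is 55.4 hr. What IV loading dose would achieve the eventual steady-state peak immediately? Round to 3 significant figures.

2030 mg

k = ln 2 / 55.4 = 0.01251 hr⁻¹
Accumulation ratio R = 1 / (1 − e^(−kτ)) = 1 / (1 − e^(−0.01251×36.0)) = 1 / (1 − 0.6374) = 2.758
Loading dose = maintenance dose × R = 736 × 2.758 ≈ 2030 mg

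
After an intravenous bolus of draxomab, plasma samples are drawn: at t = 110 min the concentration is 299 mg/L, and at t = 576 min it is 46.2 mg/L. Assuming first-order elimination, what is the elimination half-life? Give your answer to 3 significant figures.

173 minutes

k = ln(C₁/C₂) / (t₂ − t₁) = ln(299/46.2) / (576 − 110)
  = 1.867 / 466.0 = 0.004007 min⁻¹
t½ = ln 2 / k = ln 2 / 0.004007 ≈ 173 minutes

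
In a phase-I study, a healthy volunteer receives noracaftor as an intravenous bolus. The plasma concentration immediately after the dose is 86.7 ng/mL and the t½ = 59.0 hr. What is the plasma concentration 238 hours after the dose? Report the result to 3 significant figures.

k = ln 2 / 59.0 = 0.01175 hr⁻¹
C(t) = C₀ e^(−kt) = 86.7 × e^(−0.01175 × 238) = 86.7 × e^(−2.796) = 86.7 × 0.06105 ≈ 5.29 ng/mL

5.29 ng/mL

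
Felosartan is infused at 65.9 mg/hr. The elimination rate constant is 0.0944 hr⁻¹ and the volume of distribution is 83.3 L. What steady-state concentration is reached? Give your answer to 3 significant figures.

CL = k · V = 0.0944 × 83.3 = 7.864 L/hr
Css = rate / CL = 65.9 / 7.864 ≈ 8.38 µg/mL

8.38 µg/mL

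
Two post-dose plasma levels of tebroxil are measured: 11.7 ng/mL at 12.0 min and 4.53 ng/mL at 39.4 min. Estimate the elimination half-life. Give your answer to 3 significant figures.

k = ln(C₁/C₂) / (t₂ − t₁) = ln(11.7/4.53) / (39.4 − 12.0)
  = 0.9489 / 27.40 = 0.03463 min⁻¹
t½ = ln 2 / k = ln 2 / 0.03463 ≈ 20.0 minutes

20.0 minutes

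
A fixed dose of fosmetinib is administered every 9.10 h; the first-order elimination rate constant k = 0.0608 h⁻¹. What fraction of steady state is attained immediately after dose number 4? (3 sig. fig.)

0.891

f_n = 1 − e^(−nkτ) = 1 − e^(−4 × 0.06080 × 9.10) = 1 − e^(−2.213) = 1 − 0.1094 ≈ 0.891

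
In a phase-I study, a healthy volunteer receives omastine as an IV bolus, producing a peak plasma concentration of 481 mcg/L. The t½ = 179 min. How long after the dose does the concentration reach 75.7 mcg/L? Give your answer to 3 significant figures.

478 minutes

k = ln 2 / 179 = 0.003872 min⁻¹
C(t) = C₀ e^(−kt)  ⇒  t = ln(C₀/C) / k
t = ln(481/75.7) / 0.003872 = 1.849 / 0.003872 ≈ 478 minutes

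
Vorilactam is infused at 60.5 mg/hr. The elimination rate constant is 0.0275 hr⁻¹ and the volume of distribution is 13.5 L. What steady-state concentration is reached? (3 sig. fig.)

163 mg/L

CL = k · V = 0.0275 × 13.5 = 0.3713 L/hr
Css = rate / CL = 60.5 / 0.3713 ≈ 163 mg/L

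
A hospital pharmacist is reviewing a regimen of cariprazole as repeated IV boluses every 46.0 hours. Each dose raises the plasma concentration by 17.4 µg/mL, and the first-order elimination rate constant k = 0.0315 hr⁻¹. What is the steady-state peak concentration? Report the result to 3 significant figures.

Fraction remaining after one interval: e^(−kτ) = e^(−0.03150 × 46.0) = 0.2348
R = 1 / (1 − 0.2348) = 1.307
Css,max = 17.4 × 1.307 ≈ 22.7 µg/mL

22.7 µg/mL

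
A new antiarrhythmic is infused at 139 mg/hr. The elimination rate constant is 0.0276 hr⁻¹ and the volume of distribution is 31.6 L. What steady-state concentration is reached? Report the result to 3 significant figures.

159 µg/mL

CL = k · V = 0.0276 × 31.6 = 0.8722 L/hr
Css = rate / CL = 139 / 0.8722 ≈ 159 µg/mL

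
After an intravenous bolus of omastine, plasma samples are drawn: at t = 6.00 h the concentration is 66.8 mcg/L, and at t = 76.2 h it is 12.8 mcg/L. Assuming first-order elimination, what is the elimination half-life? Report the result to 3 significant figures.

k = ln(C₁/C₂) / (t₂ − t₁) = ln(66.8/12.8) / (76.2 − 6.00)
  = 1.652 / 70.20 = 0.02354 h⁻¹
t½ = ln 2 / k = ln 2 / 0.02354 ≈ 29.4 hours

29.4 hours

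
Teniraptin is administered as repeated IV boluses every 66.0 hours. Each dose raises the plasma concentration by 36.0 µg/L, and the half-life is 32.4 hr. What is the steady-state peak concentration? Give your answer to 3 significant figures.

k = ln 2 / 32.4 = 0.02139 hr⁻¹
Fraction remaining after one interval: e^(−kτ) = e^(−0.02139 × 66.0) = 0.2437
R = 1 / (1 − 0.2437) = 1.322
Css,max = 36.0 × 1.322 ≈ 47.6 µg/L

47.6 µg/L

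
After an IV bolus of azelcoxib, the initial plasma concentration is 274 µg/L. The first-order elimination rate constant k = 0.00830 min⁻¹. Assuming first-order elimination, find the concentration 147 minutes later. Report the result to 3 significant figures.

80.9 µg/L

C(t) = C₀ e^(−kt) = 274 × e^(−0.008300 × 147) = 274 × e^(−1.220) = 274 × 0.2952 ≈ 80.9 µg/L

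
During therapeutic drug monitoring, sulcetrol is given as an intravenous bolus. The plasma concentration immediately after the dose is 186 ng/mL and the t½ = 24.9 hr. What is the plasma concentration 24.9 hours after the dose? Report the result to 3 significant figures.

k = ln 2 / 24.9 = 0.02784 hr⁻¹
24.9 hr is 1.000 half-lives, so C = 186 × (1/2)^1.000 = 186 × 0.5000 ≈ 93.0 ng/mL

93.0 ng/mL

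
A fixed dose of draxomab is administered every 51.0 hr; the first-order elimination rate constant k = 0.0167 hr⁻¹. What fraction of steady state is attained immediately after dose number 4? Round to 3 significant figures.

0.967

f_n = 1 − e^(−nkτ) = 1 − e^(−4 × 0.01670 × 51.0) = 1 − e^(−3.407) = 1 − 0.03315 ≈ 0.967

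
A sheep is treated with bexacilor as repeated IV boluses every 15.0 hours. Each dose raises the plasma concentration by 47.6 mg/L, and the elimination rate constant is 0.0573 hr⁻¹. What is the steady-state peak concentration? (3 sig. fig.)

Fraction remaining after one interval: e^(−kτ) = e^(−0.05730 × 15.0) = 0.4234
R = 1 / (1 − 0.4234) = 1.734
Css,max = 47.6 × 1.734 ≈ 82.5 mg/L

82.5 mg/L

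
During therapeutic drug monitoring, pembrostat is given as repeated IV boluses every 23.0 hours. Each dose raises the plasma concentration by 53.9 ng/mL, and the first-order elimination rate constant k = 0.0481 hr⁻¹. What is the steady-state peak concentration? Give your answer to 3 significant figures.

Fraction remaining after one interval: e^(−kτ) = e^(−0.04810 × 23.0) = 0.3308
R = 1 / (1 − 0.3308) = 1.494
Css,max = 53.9 × 1.494 ≈ 80.5 ng/mL

80.5 ng/mL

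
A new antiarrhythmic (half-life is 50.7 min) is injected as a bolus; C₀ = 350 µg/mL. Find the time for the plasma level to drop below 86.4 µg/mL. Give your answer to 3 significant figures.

k = ln 2 / 50.7 = 0.01367 min⁻¹
C(t) = C₀ e^(−kt)  ⇒  t = ln(C₀/C) / k
t = ln(350/86.4) / 0.01367 = 1.399 / 0.01367 ≈ 102 minutes

102 minutes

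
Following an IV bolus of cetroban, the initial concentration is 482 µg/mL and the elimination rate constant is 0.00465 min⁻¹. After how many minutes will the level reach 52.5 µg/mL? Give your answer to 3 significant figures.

477 minutes

C(t) = C₀ e^(−kt)  ⇒  t = ln(C₀/C) / k
t = ln(482/52.5) / 0.004650 = 2.217 / 0.004650 ≈ 477 minutes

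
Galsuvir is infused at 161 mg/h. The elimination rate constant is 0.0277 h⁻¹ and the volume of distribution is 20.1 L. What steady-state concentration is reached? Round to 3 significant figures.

CL = k · V = 0.0277 × 20.1 = 0.5568 L/h
Css = rate / CL = 161 / 0.5568 ≈ 289 mg/L

289 mg/L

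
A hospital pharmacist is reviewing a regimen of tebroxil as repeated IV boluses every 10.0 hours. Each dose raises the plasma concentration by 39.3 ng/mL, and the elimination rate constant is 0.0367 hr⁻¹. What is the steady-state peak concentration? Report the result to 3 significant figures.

Fraction remaining after one interval: e^(−kτ) = e^(−0.03670 × 10.0) = 0.6928
R = 1 / (1 − 0.6928) = 3.255
Css,max = 39.3 × 3.255 ≈ 128 ng/mL

128 ng/mL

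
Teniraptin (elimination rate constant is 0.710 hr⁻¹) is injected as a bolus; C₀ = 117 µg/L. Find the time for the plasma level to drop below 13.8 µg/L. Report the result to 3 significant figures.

3.01 hours

C(t) = C₀ e^(−kt)  ⇒  t = ln(C₀/C) / k
t = ln(117/13.8) / 0.7100 = 2.138 / 0.7100 ≈ 3.01 hours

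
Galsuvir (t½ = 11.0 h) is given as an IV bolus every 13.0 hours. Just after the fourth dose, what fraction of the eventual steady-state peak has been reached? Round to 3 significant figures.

k = ln 2 / 11.0 = 0.06301 h⁻¹
f_n = 1 − e^(−nkτ) = 1 − e^(−4 × 0.06301 × 13.0) = 1 − e^(−3.277) = 1 − 0.03775 ≈ 0.962

0.962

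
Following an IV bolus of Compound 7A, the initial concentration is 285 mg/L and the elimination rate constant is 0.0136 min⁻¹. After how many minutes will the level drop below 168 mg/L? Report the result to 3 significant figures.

38.9 minutes

C(t) = C₀ e^(−kt)  ⇒  t = ln(C₀/C) / k
t = ln(285/168) / 0.01360 = 0.5285 / 0.01360 ≈ 38.9 minutes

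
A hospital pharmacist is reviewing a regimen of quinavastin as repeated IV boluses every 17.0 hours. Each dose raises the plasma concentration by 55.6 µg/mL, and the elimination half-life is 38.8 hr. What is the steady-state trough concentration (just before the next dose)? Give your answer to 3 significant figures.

k = ln 2 / 38.8 = 0.01786 hr⁻¹
Fraction remaining after one interval: e^(−kτ) = e^(−0.01786 × 17.0) = 0.7381
R = 1 / (1 − 0.7381) = 3.818
Css,max = 55.6 × 3.818 = 212.3 µg/mL
Css,min = Css,max × e^(−kτ) = 212.3 × 0.7381 ≈ 157 µg/mL

157 µg/mL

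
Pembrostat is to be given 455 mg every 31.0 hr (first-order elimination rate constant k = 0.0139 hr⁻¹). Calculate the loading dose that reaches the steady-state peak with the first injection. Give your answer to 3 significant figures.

1300 mg

Accumulation ratio R = 1 / (1 − e^(−kτ)) = 1 / (1 − e^(−0.01390×31.0)) = 1 / (1 − 0.6499) = 2.857
Loading dose = maintenance dose × R = 455 × 2.857 ≈ 1300 mg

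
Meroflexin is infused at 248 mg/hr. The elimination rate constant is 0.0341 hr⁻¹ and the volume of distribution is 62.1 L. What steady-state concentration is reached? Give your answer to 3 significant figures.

117 mg/L

CL = k · V = 0.0341 × 62.1 = 2.118 L/hr
Css = rate / CL = 248 / 2.118 ≈ 117 mg/L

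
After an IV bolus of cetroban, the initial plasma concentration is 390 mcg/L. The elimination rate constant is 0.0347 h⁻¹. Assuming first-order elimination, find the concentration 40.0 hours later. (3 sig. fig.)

C(t) = C₀ e^(−kt) = 390 × e^(−0.03470 × 40.0) = 390 × e^(−1.388) = 390 × 0.2496 ≈ 97.3 mcg/L

97.3 mcg/L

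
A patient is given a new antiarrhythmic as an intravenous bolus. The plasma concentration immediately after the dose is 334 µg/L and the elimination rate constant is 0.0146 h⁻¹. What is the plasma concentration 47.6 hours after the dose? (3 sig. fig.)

167 µg/L

C(t) = C₀ e^(−kt) = 334 × e^(−0.01460 × 47.6) = 334 × e^(−0.6950) = 334 × 0.4991 ≈ 167 µg/L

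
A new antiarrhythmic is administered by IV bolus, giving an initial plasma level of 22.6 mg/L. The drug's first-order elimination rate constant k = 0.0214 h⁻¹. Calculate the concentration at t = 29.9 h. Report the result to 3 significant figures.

11.9 mg/L

C(t) = C₀ e^(−kt) = 22.6 × e^(−0.02140 × 29.9) = 22.6 × e^(−0.6399) = 22.6 × 0.5274 ≈ 11.9 mg/L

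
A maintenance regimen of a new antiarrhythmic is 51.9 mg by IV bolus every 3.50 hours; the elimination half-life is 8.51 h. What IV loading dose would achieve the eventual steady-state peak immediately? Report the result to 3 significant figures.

209 mg

k = ln 2 / 8.51 = 0.08145 h⁻¹
Accumulation ratio R = 1 / (1 − e^(−kτ)) = 1 / (1 − e^(−0.08145×3.50)) = 1 / (1 − 0.7520) = 4.032
Loading dose = maintenance dose × R = 51.9 × 4.032 ≈ 209 mg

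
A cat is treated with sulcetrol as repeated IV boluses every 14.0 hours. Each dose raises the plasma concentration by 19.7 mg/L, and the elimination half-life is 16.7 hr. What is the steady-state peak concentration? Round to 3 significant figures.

44.7 mg/L

k = ln 2 / 16.7 = 0.04151 hr⁻¹
Fraction remaining after one interval: e^(−kτ) = e^(−0.04151 × 14.0) = 0.5593
R = 1 / (1 − 0.5593) = 2.269
Css,max = 19.7 × 2.269 ≈ 44.7 mg/L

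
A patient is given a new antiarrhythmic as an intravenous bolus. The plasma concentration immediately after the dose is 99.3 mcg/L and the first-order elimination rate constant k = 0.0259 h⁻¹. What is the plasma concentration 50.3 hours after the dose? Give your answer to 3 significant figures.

C(t) = C₀ e^(−kt) = 99.3 × e^(−0.02590 × 50.3) = 99.3 × e^(−1.303) = 99.3 × 0.2718 ≈ 27.0 mcg/L

27.0 mcg/L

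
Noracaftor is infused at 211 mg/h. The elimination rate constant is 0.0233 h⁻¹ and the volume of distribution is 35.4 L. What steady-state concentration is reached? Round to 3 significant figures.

256 mg/L

CL = k · V = 0.0233 × 35.4 = 0.8248 L/h
Css = rate / CL = 211 / 0.8248 ≈ 256 mg/L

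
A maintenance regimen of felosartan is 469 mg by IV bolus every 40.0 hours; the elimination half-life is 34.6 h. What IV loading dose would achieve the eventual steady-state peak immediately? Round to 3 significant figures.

851 mg

k = ln 2 / 34.6 = 0.02003 h⁻¹
Accumulation ratio R = 1 / (1 − e^(−kτ)) = 1 / (1 − e^(−0.02003×40.0)) = 1 / (1 − 0.4487) = 1.814
Loading dose = maintenance dose × R = 469 × 1.814 ≈ 851 mg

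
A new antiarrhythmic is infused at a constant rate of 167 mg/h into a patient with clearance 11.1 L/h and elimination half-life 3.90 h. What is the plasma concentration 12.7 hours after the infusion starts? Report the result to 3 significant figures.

13.5 mg/L

Css = rate / CL = 167 / 11.1 = 15.05 mg/L
k = ln 2 / 3.90 = 0.1777 h⁻¹
C(t) = Css (1 − e^(−kt)) = 15.05 × (1 − e^(−2.257)) = 15.05 × 0.8954 ≈ 13.5 mg/L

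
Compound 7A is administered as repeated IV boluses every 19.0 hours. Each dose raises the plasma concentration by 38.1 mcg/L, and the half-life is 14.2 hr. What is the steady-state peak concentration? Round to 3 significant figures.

63.0 mcg/L

k = ln 2 / 14.2 = 0.04881 hr⁻¹
Fraction remaining after one interval: e^(−kτ) = e^(−0.04881 × 19.0) = 0.3956
R = 1 / (1 − 0.3956) = 1.654
Css,max = 38.1 × 1.654 ≈ 63.0 mcg/L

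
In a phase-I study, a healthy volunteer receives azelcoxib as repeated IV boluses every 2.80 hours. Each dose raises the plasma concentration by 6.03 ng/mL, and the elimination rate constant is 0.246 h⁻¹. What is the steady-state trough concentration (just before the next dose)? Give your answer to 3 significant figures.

Fraction remaining after one interval: e^(−kτ) = e^(−0.2460 × 2.80) = 0.5022
R = 1 / (1 − 0.5022) = 2.009
Css,max = 6.03 × 2.009 = 12.11 ng/mL
Css,min = Css,max × e^(−kτ) = 12.11 × 0.5022 ≈ 6.08 ng/mL

6.08 ng/mL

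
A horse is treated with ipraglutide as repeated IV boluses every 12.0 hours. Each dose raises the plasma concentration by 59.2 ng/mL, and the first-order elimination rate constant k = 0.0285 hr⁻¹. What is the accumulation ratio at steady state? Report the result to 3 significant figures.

3.45

Fraction remaining after one interval: e^(−kτ) = e^(−0.02850 × 12.0) = 0.7103
R = 1 / (1 − 0.7103) = 1 / 0.2897 ≈ 3.45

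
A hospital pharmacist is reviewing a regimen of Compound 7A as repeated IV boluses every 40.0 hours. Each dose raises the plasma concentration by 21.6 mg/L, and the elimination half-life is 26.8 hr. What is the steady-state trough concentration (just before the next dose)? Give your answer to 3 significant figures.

11.9 mg/L

k = ln 2 / 26.8 = 0.02586 hr⁻¹
Fraction remaining after one interval: e^(−kτ) = e^(−0.02586 × 40.0) = 0.3554
R = 1 / (1 − 0.3554) = 1.551
Css,max = 21.6 × 1.551 = 33.51 mg/L
Css,min = Css,max × e^(−kτ) = 33.51 × 0.3554 ≈ 11.9 mg/L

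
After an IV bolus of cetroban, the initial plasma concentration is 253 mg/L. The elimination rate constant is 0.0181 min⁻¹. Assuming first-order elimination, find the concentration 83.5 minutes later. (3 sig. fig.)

C(t) = C₀ e^(−kt) = 253 × e^(−0.01810 × 83.5) = 253 × e^(−1.511) = 253 × 0.2206 ≈ 55.8 mg/L

55.8 mg/L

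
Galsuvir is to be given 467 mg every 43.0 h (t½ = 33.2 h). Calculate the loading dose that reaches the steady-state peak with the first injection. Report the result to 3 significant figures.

788 mg

k = ln 2 / 33.2 = 0.02088 h⁻¹
Accumulation ratio R = 1 / (1 − e^(−kτ)) = 1 / (1 − e^(−0.02088×43.0)) = 1 / (1 − 0.4075) = 1.688
Loading dose = maintenance dose × R = 467 × 1.688 ≈ 788 mg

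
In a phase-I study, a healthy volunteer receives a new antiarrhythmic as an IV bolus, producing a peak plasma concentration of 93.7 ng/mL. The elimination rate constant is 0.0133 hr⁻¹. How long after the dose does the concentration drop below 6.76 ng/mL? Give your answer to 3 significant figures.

198 hours

C(t) = C₀ e^(−kt)  ⇒  t = ln(C₀/C) / k
t = ln(93.7/6.76) / 0.01330 = 2.629 / 0.01330 ≈ 198 hours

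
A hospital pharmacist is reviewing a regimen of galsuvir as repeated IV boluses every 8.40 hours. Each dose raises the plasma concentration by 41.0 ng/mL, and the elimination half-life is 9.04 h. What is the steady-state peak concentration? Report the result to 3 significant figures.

86.3 ng/mL

k = ln 2 / 9.04 = 0.07668 h⁻¹
Fraction remaining after one interval: e^(−kτ) = e^(−0.07668 × 8.40) = 0.5251
R = 1 / (1 − 0.5251) = 2.106
Css,max = 41.0 × 2.106 ≈ 86.3 ng/mL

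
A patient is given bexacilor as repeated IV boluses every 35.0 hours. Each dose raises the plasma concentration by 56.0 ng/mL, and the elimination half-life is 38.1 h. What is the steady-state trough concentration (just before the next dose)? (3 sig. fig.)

62.9 ng/mL

k = ln 2 / 38.1 = 0.01819 h⁻¹
Fraction remaining after one interval: e^(−kτ) = e^(−0.01819 × 35.0) = 0.5290
R = 1 / (1 − 0.5290) = 2.123
Css,max = 56.0 × 2.123 = 118.9 ng/mL
Css,min = Css,max × e^(−kτ) = 118.9 × 0.5290 ≈ 62.9 ng/mL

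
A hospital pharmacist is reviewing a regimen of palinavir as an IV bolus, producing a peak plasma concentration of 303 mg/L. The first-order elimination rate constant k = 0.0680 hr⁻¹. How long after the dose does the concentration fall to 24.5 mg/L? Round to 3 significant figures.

C(t) = C₀ e^(−kt)  ⇒  t = ln(C₀/C) / k
t = ln(303/24.5) / 0.06800 = 2.515 / 0.06800 ≈ 37.0 hours

37.0 hours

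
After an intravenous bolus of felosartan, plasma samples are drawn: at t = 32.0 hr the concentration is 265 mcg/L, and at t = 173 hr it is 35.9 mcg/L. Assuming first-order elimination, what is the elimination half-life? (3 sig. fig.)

48.9 hours

k = ln(C₁/C₂) / (t₂ − t₁) = ln(265/35.9) / (173 − 32.0)
  = 1.999 / 141.0 = 0.01418 hr⁻¹
t½ = ln 2 / k = ln 2 / 0.01418 ≈ 48.9 hours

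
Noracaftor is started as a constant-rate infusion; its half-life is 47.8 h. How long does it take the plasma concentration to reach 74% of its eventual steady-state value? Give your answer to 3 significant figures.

k = ln 2 / 47.8 = 0.01450 h⁻¹
f = 1 − e^(−kt)  ⇒  t = −ln(1 − f) / k
t = −ln(1 − 0.74) / 0.01450 = 1.347 / 0.01450 ≈ 92.9 hours

92.9 hours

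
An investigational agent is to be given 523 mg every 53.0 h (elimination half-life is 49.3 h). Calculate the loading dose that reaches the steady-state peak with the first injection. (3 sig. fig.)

996 mg

k = ln 2 / 49.3 = 0.01406 h⁻¹
Accumulation ratio R = 1 / (1 − e^(−kτ)) = 1 / (1 − e^(−0.01406×53.0)) = 1 / (1 − 0.4747) = 1.904
Loading dose = maintenance dose × R = 523 × 1.904 ≈ 996 mg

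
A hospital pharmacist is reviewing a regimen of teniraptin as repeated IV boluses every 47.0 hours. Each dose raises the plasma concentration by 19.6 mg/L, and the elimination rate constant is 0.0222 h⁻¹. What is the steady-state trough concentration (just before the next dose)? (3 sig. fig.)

10.7 mg/L

Fraction remaining after one interval: e^(−kτ) = e^(−0.02220 × 47.0) = 0.3523
R = 1 / (1 − 0.3523) = 1.544
Css,max = 19.6 × 1.544 = 30.26 mg/L
Css,min = Css,max × e^(−kτ) = 30.26 × 0.3523 ≈ 10.7 mg/L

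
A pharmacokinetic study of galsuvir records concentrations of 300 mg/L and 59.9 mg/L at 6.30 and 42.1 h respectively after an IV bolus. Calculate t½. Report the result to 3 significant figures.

k = ln(C₁/C₂) / (t₂ − t₁) = ln(300/59.9) / (42.1 − 6.30)
  = 1.611 / 35.80 = 0.04500 h⁻¹
t½ = ln 2 / k = ln 2 / 0.04500 ≈ 15.4 hours

15.4 hours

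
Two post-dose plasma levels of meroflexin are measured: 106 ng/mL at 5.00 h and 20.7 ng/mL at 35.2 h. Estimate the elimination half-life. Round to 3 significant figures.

k = ln(C₁/C₂) / (t₂ − t₁) = ln(106/20.7) / (35.2 − 5.00)
  = 1.633 / 30.20 = 0.05408 h⁻¹
t½ = ln 2 / k = ln 2 / 0.05408 ≈ 12.8 hours

12.8 hours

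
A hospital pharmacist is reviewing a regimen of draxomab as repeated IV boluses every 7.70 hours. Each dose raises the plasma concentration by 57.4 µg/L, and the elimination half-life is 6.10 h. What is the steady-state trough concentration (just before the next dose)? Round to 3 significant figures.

k = ln 2 / 6.10 = 0.1136 h⁻¹
Fraction remaining after one interval: e^(−kτ) = e^(−0.1136 × 7.70) = 0.4169
R = 1 / (1 − 0.4169) = 1.715
Css,max = 57.4 × 1.715 = 98.44 µg/L
Css,min = Css,max × e^(−kτ) = 98.44 × 0.4169 ≈ 41.0 µg/L

41.0 µg/L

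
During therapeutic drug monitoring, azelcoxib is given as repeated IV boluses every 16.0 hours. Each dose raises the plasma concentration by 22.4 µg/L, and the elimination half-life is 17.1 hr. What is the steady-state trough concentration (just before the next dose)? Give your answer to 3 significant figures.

k = ln 2 / 17.1 = 0.04053 hr⁻¹
Fraction remaining after one interval: e^(−kτ) = e^(−0.04053 × 16.0) = 0.5228
R = 1 / (1 − 0.5228) = 2.096
Css,max = 22.4 × 2.096 = 46.94 µg/L
Css,min = Css,max × e^(−kτ) = 46.94 × 0.5228 ≈ 24.5 µg/L

24.5 µg/L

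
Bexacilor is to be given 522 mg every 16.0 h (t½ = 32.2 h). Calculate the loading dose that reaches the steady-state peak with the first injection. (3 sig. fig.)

1790 mg

k = ln 2 / 32.2 = 0.02153 h⁻¹
Accumulation ratio R = 1 / (1 − e^(−kτ)) = 1 / (1 − e^(−0.02153×16.0)) = 1 / (1 − 0.7086) = 3.432
Loading dose = maintenance dose × R = 522 × 3.432 ≈ 1790 mg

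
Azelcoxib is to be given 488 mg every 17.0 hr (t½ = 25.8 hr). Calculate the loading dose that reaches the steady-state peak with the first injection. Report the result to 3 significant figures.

k = ln 2 / 25.8 = 0.02687 hr⁻¹
Accumulation ratio R = 1 / (1 − e^(−kτ)) = 1 / (1 − e^(−0.02687×17.0)) = 1 / (1 − 0.6334) = 2.727
Loading dose = maintenance dose × R = 488 × 2.727 ≈ 1330 mg

1330 mg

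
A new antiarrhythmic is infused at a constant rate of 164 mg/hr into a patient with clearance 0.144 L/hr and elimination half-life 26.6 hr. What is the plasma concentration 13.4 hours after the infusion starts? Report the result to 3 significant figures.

336 µg/mL

Css = rate / CL = 164 / 0.144 = 1139 µg/mL
k = ln 2 / 26.6 = 0.02606 hr⁻¹
C(t) = Css (1 − e^(−kt)) = 1139 × (1 − e^(−0.3492)) = 1139 × 0.2947 ≈ 336 µg/mL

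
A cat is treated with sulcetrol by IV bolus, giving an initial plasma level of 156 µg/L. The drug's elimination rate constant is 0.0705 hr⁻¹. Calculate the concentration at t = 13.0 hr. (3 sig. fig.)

62.4 µg/L

C(t) = C₀ e^(−kt) = 156 × e^(−0.07050 × 13.0) = 156 × e^(−0.9165) = 156 × 0.3999 ≈ 62.4 µg/L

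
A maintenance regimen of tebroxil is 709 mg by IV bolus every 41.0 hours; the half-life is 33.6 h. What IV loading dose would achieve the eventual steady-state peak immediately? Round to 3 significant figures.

k = ln 2 / 33.6 = 0.02063 h⁻¹
Accumulation ratio R = 1 / (1 − e^(−kτ)) = 1 / (1 − e^(−0.02063×41.0)) = 1 / (1 − 0.4292) = 1.752
Loading dose = maintenance dose × R = 709 × 1.752 ≈ 1240 mg

1240 mg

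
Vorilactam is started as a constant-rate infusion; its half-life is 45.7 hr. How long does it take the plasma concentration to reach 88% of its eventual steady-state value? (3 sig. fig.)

140 hours

k = ln 2 / 45.7 = 0.01517 hr⁻¹
f = 1 − e^(−kt)  ⇒  t = −ln(1 − f) / k
t = −ln(1 − 0.88) / 0.01517 = 2.120 / 0.01517 ≈ 140 hours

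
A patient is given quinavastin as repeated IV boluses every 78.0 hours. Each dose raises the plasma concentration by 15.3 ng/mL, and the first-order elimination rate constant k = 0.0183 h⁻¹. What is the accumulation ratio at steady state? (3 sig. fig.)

1.32

Fraction remaining after one interval: e^(−kτ) = e^(−0.01830 × 78.0) = 0.2399
R = 1 / (1 − 0.2399) = 1 / 0.7601 ≈ 1.32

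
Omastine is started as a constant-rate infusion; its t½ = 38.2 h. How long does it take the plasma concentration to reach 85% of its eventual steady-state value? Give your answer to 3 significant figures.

k = ln 2 / 38.2 = 0.01815 h⁻¹
f = 1 − e^(−kt)  ⇒  t = −ln(1 − f) / k
t = −ln(1 − 0.85) / 0.01815 = 1.897 / 0.01815 ≈ 105 hours

105 hours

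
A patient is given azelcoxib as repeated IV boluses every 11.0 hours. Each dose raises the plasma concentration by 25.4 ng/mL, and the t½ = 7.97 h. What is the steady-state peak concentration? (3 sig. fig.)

41.2 ng/mL

k = ln 2 / 7.97 = 0.08697 h⁻¹
Fraction remaining after one interval: e^(−kτ) = e^(−0.08697 × 11.0) = 0.3842
R = 1 / (1 − 0.3842) = 1.624
Css,max = 25.4 × 1.624 ≈ 41.2 ng/mL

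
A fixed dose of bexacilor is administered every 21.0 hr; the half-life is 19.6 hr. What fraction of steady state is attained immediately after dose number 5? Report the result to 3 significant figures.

0.976

k = ln 2 / 19.6 = 0.03536 hr⁻¹
f_n = 1 − e^(−nkτ) = 1 − e^(−5 × 0.03536 × 21.0) = 1 − e^(−3.713) = 1 − 0.02440 ≈ 0.976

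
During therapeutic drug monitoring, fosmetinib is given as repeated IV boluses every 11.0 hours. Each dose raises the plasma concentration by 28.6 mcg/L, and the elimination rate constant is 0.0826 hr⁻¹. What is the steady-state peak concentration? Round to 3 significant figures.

47.9 mcg/L

Fraction remaining after one interval: e^(−kτ) = e^(−0.08260 × 11.0) = 0.4031
R = 1 / (1 − 0.4031) = 1.675
Css,max = 28.6 × 1.675 ≈ 47.9 mcg/L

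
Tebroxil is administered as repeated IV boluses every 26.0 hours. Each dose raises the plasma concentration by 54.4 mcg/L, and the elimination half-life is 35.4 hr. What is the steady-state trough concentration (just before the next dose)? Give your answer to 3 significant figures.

k = ln 2 / 35.4 = 0.01958 hr⁻¹
Fraction remaining after one interval: e^(−kτ) = e^(−0.01958 × 26.0) = 0.6010
R = 1 / (1 − 0.6010) = 2.507
Css,max = 54.4 × 2.507 = 136.4 mcg/L
Css,min = Css,max × e^(−kτ) = 136.4 × 0.6010 ≈ 82.0 mcg/L

82.0 mcg/L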